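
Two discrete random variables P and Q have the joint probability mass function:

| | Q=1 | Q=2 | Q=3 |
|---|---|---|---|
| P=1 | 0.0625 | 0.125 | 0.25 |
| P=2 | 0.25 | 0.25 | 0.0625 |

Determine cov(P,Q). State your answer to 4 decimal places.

-0.1875

E[P] = 1.5625,  E[Q] = 2
E[PQ] = 2.9375
cov(P,Q) = E[PQ] − E[P]E[Q] = 2.9375 − (1.5625)(2) = -0.1875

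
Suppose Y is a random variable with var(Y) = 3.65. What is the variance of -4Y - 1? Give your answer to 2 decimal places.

58.40

var(-4Y - 1) = (-4)²·var(Y) = 16·3.65 = 58.4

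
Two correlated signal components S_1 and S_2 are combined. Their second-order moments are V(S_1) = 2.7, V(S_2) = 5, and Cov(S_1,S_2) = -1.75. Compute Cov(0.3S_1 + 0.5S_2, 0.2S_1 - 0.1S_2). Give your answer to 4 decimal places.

Cov(0.3S_1 + 0.5S_2, 0.2S_1 - 0.1S_2) = (0.3)(0.2)V(S_1) + (0.5)(-0.1)V(S_2) + [(0.3)(-0.1) + (0.5)(0.2)]Cov(S_1,S_2)
= 0.06·2.7 + -0.05·5 + 0.07·-1.75 = -0.2105

-0.2105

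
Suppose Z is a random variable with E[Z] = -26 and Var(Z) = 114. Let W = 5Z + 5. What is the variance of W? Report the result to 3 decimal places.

2850.000

Var(5Z + 5) = (5)²·Var(Z) = 25·114 = 2850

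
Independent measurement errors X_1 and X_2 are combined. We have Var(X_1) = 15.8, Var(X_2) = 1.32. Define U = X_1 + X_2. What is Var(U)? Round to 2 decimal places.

17.12

By independence, Var(U) = (1)²Var(X_1) + (1)²Var(X_2)
= (1)²·15.8 + (1)²·1.32 = 17.12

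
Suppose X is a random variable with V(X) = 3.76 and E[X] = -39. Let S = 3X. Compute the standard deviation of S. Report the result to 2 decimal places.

5.82

V(3X) = (3)²·3.76 = 33.84
σ(S) = √33.84 ≈ 5.82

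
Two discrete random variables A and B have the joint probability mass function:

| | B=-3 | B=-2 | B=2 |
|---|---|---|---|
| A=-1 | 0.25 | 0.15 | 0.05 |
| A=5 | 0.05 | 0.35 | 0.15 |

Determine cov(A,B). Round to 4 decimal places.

E[A] = 2.3,  E[B] = -1.5
E[AB] = -1.8
cov(A,B) = E[AB] − E[A]E[B] = -1.8 − (2.3)(-1.5) = 1.65

1.6500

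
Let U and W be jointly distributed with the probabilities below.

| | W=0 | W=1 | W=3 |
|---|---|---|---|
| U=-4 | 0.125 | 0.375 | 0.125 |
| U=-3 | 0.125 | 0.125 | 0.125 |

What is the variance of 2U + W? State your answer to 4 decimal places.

E[U] = -3.625,  E[W] = 1.25,  E[UW] = -4.5
V(U) = 13.375 − (-3.625)² = 0.234375;  V(W) = 2.75 − (1.25)² = 1.1875
cov(U,W) = -4.5 − (-3.625)(1.25) = 0.03125
V(2U + W) = (2)²·0.234375 + (1)²·1.1875 + 2·(2)·(1)·0.03125 = 2.25

2.2500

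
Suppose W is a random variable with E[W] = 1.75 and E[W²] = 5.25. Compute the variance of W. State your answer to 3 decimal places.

Var(W) = 5.25 − (1.75)² = 2.1875

2.188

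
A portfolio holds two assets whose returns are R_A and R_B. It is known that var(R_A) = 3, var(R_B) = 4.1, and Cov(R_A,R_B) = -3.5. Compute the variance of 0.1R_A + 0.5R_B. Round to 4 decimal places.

0.7050

var(0.1R_A + 0.5R_B) = (0.1)²·var(R_A) + (0.5)²·var(R_B) + 2·(0.1)·(0.5)·Cov(R_A,R_B)
= 0.01·3 + 0.25·4.1 + 0.1·-3.5 = 0.705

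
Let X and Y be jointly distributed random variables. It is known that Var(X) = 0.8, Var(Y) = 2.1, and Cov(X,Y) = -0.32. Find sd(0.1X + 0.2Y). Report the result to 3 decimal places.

0.281

Var(0.1X + 0.2Y) = (0.1)²·Var(X) + (0.2)²·Var(Y) + 2·(0.1)·(0.2)·Cov(X,Y)
= 0.01·0.8 + 0.04·2.1 + 0.04·-0.32 = 0.0792
sd(0.1X + 0.2Y) = √0.0792 ≈ 0.281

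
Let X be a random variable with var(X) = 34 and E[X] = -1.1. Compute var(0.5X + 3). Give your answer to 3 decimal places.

var(0.5X + 3) = (0.5)²·var(X) = 0.25·34 = 8.5

8.500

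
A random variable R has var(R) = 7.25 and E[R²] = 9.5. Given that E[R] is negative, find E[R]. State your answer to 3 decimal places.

(E[R])² = E[R²] − var(R) = 9.5 − 7.25 = 2.25
E[R] = −√2.25 = -1.5

-1.500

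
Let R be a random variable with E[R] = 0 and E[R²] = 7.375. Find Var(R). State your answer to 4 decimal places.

7.3750

Var(R) = 7.375 − (0)² = 7.375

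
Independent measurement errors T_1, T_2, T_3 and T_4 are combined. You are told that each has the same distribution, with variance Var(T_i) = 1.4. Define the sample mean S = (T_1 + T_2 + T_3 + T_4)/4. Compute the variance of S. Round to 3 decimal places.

0.350

By independence, Var(S) = (0.25)²Var(T_1) + (0.25)²Var(T_2) + (0.25)²Var(T_3) + (0.25)²Var(T_4)
= (0.25)²·1.4 + (0.25)²·1.4 + (0.25)²·1.4 + (0.25)²·1.4 = 0.35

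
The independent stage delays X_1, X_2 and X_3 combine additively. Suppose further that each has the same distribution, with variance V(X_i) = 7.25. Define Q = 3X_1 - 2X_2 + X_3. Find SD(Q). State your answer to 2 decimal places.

10.07

By independence, V(Q) = (3)²V(X_1) + (-2)²V(X_2) + (1)²V(X_3)
= (3)²·7.25 + (-2)²·7.25 + (1)²·7.25 = 101.5
SD(Q) = √101.5 ≈ 10.07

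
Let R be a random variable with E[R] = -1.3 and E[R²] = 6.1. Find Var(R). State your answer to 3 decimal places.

Var(R) = 6.1 − (-1.3)² = 4.41

4.410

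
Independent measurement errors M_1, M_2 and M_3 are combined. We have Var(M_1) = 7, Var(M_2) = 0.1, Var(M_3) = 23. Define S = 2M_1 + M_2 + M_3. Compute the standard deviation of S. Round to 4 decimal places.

By independence, Var(S) = (2)²Var(M_1) + (1)²Var(M_2) + (1)²Var(M_3)
= (2)²·7 + (1)²·0.1 + (1)²·23 = 51.1
σ(S) = √51.1 ≈ 7.1484

7.1484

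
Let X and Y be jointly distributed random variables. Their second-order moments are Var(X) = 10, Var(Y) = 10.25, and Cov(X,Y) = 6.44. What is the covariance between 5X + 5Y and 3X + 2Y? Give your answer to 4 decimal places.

Cov(5X + 5Y, 3X + 2Y) = (5)(3)Var(X) + (5)(2)Var(Y) + [(5)(2) + (5)(3)]Cov(X,Y)
= 15·10 + 10·10.25 + 25·6.44 = 413.5

413.5000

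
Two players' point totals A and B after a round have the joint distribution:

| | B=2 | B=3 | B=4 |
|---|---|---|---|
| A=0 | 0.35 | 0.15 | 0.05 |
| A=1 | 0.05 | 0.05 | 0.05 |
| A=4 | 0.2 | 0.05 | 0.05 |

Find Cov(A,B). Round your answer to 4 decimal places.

E[A] = 1.35,  E[B] = 2.55
E[AB] = 3.45
Cov(A,B) = E[AB] − E[A]E[B] = 3.45 − (1.35)(2.55) = 0.0075

0.0075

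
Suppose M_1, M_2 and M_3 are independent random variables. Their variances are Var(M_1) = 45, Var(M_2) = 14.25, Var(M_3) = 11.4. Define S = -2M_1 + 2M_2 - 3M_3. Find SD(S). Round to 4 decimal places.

By independence, Var(S) = (-2)²Var(M_1) + (2)²Var(M_2) + (-3)²Var(M_3)
= (-2)²·45 + (2)²·14.25 + (-3)²·11.4 = 339.6
SD(S) = √339.6 ≈ 18.4282

18.4282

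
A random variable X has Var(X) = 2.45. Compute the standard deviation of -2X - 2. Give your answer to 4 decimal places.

3.1305

Var(-2X - 2) = (-2)²·2.45 = 9.8
sd(-2X - 2) = √9.8 ≈ 3.1305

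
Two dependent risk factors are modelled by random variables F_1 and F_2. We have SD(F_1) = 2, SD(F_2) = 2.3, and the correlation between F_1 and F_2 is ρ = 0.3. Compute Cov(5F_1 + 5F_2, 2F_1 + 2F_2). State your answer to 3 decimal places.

120.500

V(F_1) = (2)² = 4;  V(F_2) = (2.3)² = 5.29
Cov(F_1,F_2) = ρ·SD(F_1)·SD(F_2) = 0.3·2·2.3 = 1.38
Cov(5F_1 + 5F_2, 2F_1 + 2F_2) = (5)(2)V(F_1) + (5)(2)V(F_2) + [(5)(2) + (5)(2)]Cov(F_1,F_2)
= 10·4 + 10·5.29 + 20·1.38 = 120.5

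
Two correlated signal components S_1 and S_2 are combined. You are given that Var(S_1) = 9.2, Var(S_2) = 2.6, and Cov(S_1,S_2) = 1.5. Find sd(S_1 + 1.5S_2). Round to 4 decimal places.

4.4215

Var(S_1 + 1.5S_2) = (1)²·Var(S_1) + (1.5)²·Var(S_2) + 2·(1)·(1.5)·Cov(S_1,S_2)
= 1·9.2 + 2.25·2.6 + 3·1.5 = 19.55
sd(S_1 + 1.5S_2) = √19.55 ≈ 4.4215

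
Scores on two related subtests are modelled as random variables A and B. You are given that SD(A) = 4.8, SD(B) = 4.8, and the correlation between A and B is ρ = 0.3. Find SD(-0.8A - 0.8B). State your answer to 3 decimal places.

6.192

var(A) = (4.8)² = 23.04;  var(B) = (4.8)² = 23.04
Cov(A,B) = ρ·SD(A)·SD(B) = 0.3·4.8·4.8 = 6.912
var(-0.8A - 0.8B) = (-0.8)²·var(A) + (-0.8)²·var(B) + 2·(-0.8)·(-0.8)·Cov(A,B)
= 0.64·23.04 + 0.64·23.04 + 1.28·6.912 = 38.33856
SD(-0.8A - 0.8B) = √38.33856 ≈ 6.192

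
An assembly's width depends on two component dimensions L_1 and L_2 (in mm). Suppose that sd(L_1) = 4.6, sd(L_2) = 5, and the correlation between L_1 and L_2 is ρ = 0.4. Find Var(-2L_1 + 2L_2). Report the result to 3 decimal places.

Var(L_1) = (4.6)² = 21.16;  Var(L_2) = (5)² = 25
Cov(L_1,L_2) = ρ·sd(L_1)·sd(L_2) = 0.4·4.6·5 = 9.2
Var(-2L_1 + 2L_2) = (-2)²·Var(L_1) + (2)²·Var(L_2) + 2·(-2)·(2)·Cov(L_1,L_2)
= 4·21.16 + 4·25 + -8·9.2 = 111.04

111.040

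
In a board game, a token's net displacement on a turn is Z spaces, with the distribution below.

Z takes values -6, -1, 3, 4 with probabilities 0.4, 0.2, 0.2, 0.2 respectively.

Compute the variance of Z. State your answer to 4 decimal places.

18.1600

E[Z] = (-6)(0.4) + (-1)(0.2) + (3)(0.2) + (4)(0.2) = -1.2
E[Z²] = (-6)²(0.4) + (-1)²(0.2) + (3)²(0.2) + (4)²(0.2) = 19.6
var(Z) = E[Z²] − (E[Z])² = 19.6 − (-1.2)² = 18.16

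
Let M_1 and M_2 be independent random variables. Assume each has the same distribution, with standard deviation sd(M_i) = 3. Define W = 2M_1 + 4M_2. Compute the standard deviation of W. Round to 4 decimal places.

13.4164

V(M_i) = (3)² = 9
By independence, V(W) = (2)²V(M_1) + (4)²V(M_2)
= (2)²·9 + (4)²·9 = 180
sd(W) = √180 ≈ 13.4164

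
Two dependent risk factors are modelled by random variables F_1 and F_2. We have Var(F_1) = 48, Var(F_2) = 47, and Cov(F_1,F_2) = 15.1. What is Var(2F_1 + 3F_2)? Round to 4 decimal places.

Var(2F_1 + 3F_2) = (2)²·Var(F_1) + (3)²·Var(F_2) + 2·(2)·(3)·Cov(F_1,F_2)
= 4·48 + 9·47 + 12·15.1 = 796.2

796.2000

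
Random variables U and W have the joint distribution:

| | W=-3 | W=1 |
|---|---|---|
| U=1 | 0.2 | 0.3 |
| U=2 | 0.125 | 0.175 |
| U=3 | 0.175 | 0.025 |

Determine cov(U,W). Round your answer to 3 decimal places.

-0.500

E[U] = 1.7,  E[W] = -1
E[UW] = -2.2
cov(U,W) = E[UW] − E[U]E[W] = -2.2 − (1.7)(-1) = -0.5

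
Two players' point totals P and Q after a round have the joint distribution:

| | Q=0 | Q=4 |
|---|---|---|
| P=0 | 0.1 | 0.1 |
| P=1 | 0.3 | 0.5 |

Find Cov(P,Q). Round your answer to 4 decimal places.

E[P] = 0.8,  E[Q] = 2.4
E[PQ] = 2
Cov(P,Q) = E[PQ] − E[P]E[Q] = 2 − (0.8)(2.4) = 0.08

0.0800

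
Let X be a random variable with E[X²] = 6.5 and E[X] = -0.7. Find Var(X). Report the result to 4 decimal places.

Var(X) = 6.5 − (-0.7)² = 6.01

6.0100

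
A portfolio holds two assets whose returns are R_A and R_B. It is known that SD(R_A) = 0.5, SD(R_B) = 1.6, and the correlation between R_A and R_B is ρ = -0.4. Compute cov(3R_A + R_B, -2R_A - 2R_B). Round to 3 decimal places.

Var(R_A) = (0.5)² = 0.25;  Var(R_B) = (1.6)² = 2.56
cov(R_A,R_B) = ρ·SD(R_A)·SD(R_B) = -0.4·0.5·1.6 = -0.32
cov(3R_A + R_B, -2R_A - 2R_B) = (3)(-2)Var(R_A) + (1)(-2)Var(R_B) + [(3)(-2) + (1)(-2)]cov(R_A,R_B)
= -6·0.25 + -2·2.56 + -8·-0.32 = -4.06

-4.060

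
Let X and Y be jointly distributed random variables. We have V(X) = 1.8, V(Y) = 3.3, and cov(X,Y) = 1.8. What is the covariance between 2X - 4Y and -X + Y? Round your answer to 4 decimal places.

-6.0000

cov(2X - 4Y, -X + Y) = (2)(-1)V(X) + (-4)(1)V(Y) + [(2)(1) + (-4)(-1)]cov(X,Y)
= -2·1.8 + -4·3.3 + 6·1.8 = -6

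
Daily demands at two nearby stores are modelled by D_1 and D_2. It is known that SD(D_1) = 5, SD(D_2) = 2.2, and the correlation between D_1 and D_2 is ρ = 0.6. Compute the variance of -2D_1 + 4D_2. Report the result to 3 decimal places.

71.840

Var(D_1) = (5)² = 25;  Var(D_2) = (2.2)² = 4.84
cov(D_1,D_2) = ρ·SD(D_1)·SD(D_2) = 0.6·5·2.2 = 6.6
Var(-2D_1 + 4D_2) = (-2)²·Var(D_1) + (4)²·Var(D_2) + 2·(-2)·(4)·cov(D_1,D_2)
= 4·25 + 16·4.84 + -16·6.6 = 71.84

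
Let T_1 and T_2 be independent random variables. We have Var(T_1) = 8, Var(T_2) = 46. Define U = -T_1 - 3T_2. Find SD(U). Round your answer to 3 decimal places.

20.543

By independence, Var(U) = (-1)²Var(T_1) + (-3)²Var(T_2)
= (-1)²·8 + (-3)²·46 = 422
SD(U) = √422 ≈ 20.543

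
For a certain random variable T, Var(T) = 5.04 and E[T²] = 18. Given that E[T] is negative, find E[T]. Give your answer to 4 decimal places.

-3.6000

(E[T])² = E[T²] − Var(T) = 18 − 5.04 = 12.96
E[T] = −√12.96 = -3.6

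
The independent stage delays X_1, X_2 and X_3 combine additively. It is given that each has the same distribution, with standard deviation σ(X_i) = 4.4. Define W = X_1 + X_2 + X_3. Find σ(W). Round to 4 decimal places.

Var(X_i) = (4.4)² = 19.36
By independence, Var(W) = (1)²Var(X_1) + (1)²Var(X_2) + (1)²Var(X_3)
= (1)²·19.36 + (1)²·19.36 + (1)²·19.36 = 58.08
σ(W) = √58.08 ≈ 7.6210

7.6210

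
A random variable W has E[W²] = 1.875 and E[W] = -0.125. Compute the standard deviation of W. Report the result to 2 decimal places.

Var(W) = 1.875 − (-0.125)² = 1.859375
sd(W) = √1.859375 ≈ 1.36

1.36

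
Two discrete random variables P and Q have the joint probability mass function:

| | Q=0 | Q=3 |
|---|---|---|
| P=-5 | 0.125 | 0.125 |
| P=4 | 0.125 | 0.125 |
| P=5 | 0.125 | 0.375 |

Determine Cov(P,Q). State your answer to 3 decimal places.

E[P] = 2.25,  E[Q] = 1.875
E[PQ] = 5.25
Cov(P,Q) = E[PQ] − E[P]E[Q] = 5.25 − (2.25)(1.875) = 1.03125

1.031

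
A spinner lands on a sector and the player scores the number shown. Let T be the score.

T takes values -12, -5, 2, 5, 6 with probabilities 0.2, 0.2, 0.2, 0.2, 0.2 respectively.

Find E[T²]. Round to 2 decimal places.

E[T²] = (-12)²(0.2) + (-5)²(0.2) + (2)²(0.2) + (5)²(0.2) + (6)²(0.2) = 46.8

46.80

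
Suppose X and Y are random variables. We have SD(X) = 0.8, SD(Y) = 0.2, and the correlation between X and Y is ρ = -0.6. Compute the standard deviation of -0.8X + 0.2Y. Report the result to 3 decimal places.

Var(X) = (0.8)² = 0.64;  Var(Y) = (0.2)² = 0.04
Cov(X,Y) = ρ·SD(X)·SD(Y) = -0.6·0.8·0.2 = -0.096
Var(-0.8X + 0.2Y) = (-0.8)²·Var(X) + (0.2)²·Var(Y) + 2·(-0.8)·(0.2)·Cov(X,Y)
= 0.64·0.64 + 0.04·0.04 + -0.32·-0.096 = 0.44192
SD(-0.8X + 0.2Y) = √0.44192 ≈ 0.665

0.665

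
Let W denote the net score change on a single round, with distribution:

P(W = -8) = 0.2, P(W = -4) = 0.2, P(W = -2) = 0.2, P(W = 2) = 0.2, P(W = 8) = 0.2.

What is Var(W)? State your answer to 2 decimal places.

29.76

E[W] = (-8)(0.2) + (-4)(0.2) + (-2)(0.2) + (2)(0.2) + (8)(0.2) = -0.8
E[W²] = (-8)²(0.2) + (-4)²(0.2) + (-2)²(0.2) + (2)²(0.2) + (8)²(0.2) = 30.4
Var(W) = E[W²] − (E[W])² = 30.4 − (-0.8)² = 29.76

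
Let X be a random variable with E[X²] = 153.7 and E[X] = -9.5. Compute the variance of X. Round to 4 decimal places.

V(X) = 153.7 − (-9.5)² = 63.45

63.4500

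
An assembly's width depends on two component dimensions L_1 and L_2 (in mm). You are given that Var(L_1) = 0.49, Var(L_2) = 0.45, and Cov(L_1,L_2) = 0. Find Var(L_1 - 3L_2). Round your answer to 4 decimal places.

Var(L_1 - 3L_2) = (1)²·Var(L_1) + (-3)²·Var(L_2) + 2·(1)·(-3)·Cov(L_1,L_2)
= 1·0.49 + 9·0.45 + -6·0 = 4.54

4.5400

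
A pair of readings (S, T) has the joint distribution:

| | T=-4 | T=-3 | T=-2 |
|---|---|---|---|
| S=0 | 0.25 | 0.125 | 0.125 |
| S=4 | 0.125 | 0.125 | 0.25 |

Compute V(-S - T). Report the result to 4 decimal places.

E[S] = 2,  E[T] = -3,  E[ST] = -5.5
V(S) = 8 − (2)² = 4;  V(T) = 9.75 − (-3)² = 0.75
Cov(S,T) = -5.5 − (2)(-3) = 0.5
V(-S - T) = (-1)²·4 + (-1)²·0.75 + 2·(-1)·(-1)·0.5 = 5.75

5.7500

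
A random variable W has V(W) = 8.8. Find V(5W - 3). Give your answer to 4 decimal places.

220.0000

V(5W - 3) = (5)²·V(W) = 25·8.8 = 220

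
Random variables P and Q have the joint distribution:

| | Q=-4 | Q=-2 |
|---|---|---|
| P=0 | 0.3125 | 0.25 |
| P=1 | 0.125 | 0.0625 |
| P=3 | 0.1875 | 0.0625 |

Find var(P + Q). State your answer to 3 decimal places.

2.090

E[P] = 0.9375,  E[Q] = -3.25,  E[PQ] = -3.25
var(P) = 2.4375 − (0.9375)² = 1.55859375;  var(Q) = 11.5 − (-3.25)² = 0.9375
Cov(P,Q) = -3.25 − (0.9375)(-3.25) = -0.203125
var(P + Q) = (1)²·1.55859375 + (1)²·0.9375 + 2·(1)·(1)·-0.203125 = 2.08984375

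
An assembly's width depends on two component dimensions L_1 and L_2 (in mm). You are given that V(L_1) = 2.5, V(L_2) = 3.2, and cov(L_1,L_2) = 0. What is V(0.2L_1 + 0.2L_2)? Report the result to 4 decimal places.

0.2280

V(0.2L_1 + 0.2L_2) = (0.2)²·V(L_1) + (0.2)²·V(L_2) + 2·(0.2)·(0.2)·cov(L_1,L_2)
= 0.04·2.5 + 0.04·3.2 + 0.08·0 = 0.228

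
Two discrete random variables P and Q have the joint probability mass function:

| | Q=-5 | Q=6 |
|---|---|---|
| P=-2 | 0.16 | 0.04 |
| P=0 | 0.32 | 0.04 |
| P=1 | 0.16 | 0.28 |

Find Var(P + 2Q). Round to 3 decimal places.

120.918

E[P] = 0.04,  E[Q] = -1.04,  E[PQ] = 2
Var(P) = 1.24 − (0.04)² = 1.2384;  Var(Q) = 28.96 − (-1.04)² = 27.8784
Cov(P,Q) = 2 − (0.04)(-1.04) = 2.0416
Var(P + 2Q) = (1)²·1.2384 + (2)²·27.8784 + 2·(1)·(2)·2.0416 = 120.9184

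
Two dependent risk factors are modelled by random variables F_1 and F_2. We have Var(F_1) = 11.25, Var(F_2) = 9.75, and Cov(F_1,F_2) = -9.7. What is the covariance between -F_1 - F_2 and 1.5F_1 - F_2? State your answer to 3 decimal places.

-2.275

Cov(-F_1 - F_2, 1.5F_1 - F_2) = (-1)(1.5)Var(F_1) + (-1)(-1)Var(F_2) + [(-1)(-1) + (-1)(1.5)]Cov(F_1,F_2)
= -1.5·11.25 + 1·9.75 + -0.5·-9.7 = -2.275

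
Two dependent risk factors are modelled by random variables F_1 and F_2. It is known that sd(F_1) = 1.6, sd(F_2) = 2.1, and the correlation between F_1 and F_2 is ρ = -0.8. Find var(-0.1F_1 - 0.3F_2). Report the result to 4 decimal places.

0.2612

var(F_1) = (1.6)² = 2.56;  var(F_2) = (2.1)² = 4.41
Cov(F_1,F_2) = ρ·sd(F_1)·sd(F_2) = -0.8·1.6·2.1 = -2.688
var(-0.1F_1 - 0.3F_2) = (-0.1)²·var(F_1) + (-0.3)²·var(F_2) + 2·(-0.1)·(-0.3)·Cov(F_1,F_2)
= 0.01·2.56 + 0.09·4.41 + 0.06·-2.688 = 0.26122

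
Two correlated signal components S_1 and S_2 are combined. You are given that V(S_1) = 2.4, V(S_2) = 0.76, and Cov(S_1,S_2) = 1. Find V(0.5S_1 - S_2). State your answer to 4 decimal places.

0.3600

V(0.5S_1 - S_2) = (0.5)²·V(S_1) + (-1)²·V(S_2) + 2·(0.5)·(-1)·Cov(S_1,S_2)
= 0.25·2.4 + 1·0.76 + -1·1 = 0.36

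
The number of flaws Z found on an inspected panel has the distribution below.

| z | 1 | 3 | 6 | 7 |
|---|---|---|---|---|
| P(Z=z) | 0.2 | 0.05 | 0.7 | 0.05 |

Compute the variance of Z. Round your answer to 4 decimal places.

E[Z] = (1)(0.2) + (3)(0.05) + (6)(0.7) + (7)(0.05) = 4.9
E[Z²] = (1)²(0.2) + (3)²(0.05) + (6)²(0.7) + (7)²(0.05) = 28.3
V(Z) = E[Z²] − (E[Z])² = 28.3 − (4.9)² = 4.29

4.2900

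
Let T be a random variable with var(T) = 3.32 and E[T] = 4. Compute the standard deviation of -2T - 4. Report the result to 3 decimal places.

3.644

var(-2T - 4) = (-2)²·3.32 = 13.28
σ(-2T - 4) = √13.28 ≈ 3.644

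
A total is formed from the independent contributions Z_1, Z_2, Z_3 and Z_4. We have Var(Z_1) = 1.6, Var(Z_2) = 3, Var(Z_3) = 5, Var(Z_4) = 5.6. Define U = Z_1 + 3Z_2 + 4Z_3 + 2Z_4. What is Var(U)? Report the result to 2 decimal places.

By independence, Var(U) = (1)²Var(Z_1) + (3)²Var(Z_2) + (4)²Var(Z_3) + (2)²Var(Z_4)
= (1)²·1.6 + (3)²·3 + (4)²·5 + (2)²·5.6 = 131

131.00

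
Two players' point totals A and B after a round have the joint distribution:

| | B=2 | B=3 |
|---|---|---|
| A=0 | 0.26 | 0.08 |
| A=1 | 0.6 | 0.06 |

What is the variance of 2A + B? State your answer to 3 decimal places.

0.888

E[A] = 0.66,  E[B] = 2.14,  E[AB] = 1.38
Var(A) = 0.66 − (0.66)² = 0.2244;  Var(B) = 4.7 − (2.14)² = 0.1204
cov(A,B) = 1.38 − (0.66)(2.14) = -0.0324
Var(2A + B) = (2)²·0.2244 + (1)²·0.1204 + 2·(2)·(1)·-0.0324 = 0.8884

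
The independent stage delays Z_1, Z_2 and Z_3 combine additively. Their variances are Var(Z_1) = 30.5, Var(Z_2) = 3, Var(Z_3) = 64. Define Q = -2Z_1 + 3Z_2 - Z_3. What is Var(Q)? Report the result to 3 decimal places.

213.000

By independence, Var(Q) = (-2)²Var(Z_1) + (3)²Var(Z_2) + (-1)²Var(Z_3)
= (-2)²·30.5 + (3)²·3 + (-1)²·64 = 213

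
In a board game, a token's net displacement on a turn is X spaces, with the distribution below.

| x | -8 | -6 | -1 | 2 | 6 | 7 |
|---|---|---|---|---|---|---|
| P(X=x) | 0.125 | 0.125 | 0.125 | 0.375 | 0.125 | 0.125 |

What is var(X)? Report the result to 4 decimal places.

24.5000

E[X] = (-8)(0.125) + (-6)(0.125) + (-1)(0.125) + (2)(0.375) + (6)(0.125) + (7)(0.125) = 0.5
E[X²] = (-8)²(0.125) + (-6)²(0.125) + (-1)²(0.125) + (2)²(0.375) + (6)²(0.125) + (7)²(0.125) = 24.75
var(X) = E[X²] − (E[X])² = 24.75 − (0.5)² = 24.5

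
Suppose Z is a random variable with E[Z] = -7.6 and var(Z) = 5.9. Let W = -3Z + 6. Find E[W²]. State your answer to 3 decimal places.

882.540

E[-3Z + 6] = -3·-7.6 + 6 = 28.8
var(-3Z + 6) = (-3)²·5.9 = 53.1
E[W²] = var(W) + (E[W])² = 53.1 + (28.8)² = 882.54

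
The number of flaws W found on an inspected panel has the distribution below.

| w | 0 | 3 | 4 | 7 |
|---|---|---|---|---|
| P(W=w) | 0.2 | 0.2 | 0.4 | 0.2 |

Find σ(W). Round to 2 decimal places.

2.24

E[W] = (0)(0.2) + (3)(0.2) + (4)(0.4) + (7)(0.2) = 3.6
E[W²] = (0)²(0.2) + (3)²(0.2) + (4)²(0.4) + (7)²(0.2) = 18
var(W) = E[W²] − (E[W])² = 18 − (3.6)² = 5.04
σ(W) = √5.04 ≈ 2.24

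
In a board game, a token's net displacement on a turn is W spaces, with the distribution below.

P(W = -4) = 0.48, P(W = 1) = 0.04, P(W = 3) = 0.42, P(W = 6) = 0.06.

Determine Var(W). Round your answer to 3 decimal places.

E[W] = (-4)(0.48) + (1)(0.04) + (3)(0.42) + (6)(0.06) = -0.26
E[W²] = (-4)²(0.48) + (1)²(0.04) + (3)²(0.42) + (6)²(0.06) = 13.66
Var(W) = E[W²] − (E[W])² = 13.66 − (-0.26)² = 13.5924

13.592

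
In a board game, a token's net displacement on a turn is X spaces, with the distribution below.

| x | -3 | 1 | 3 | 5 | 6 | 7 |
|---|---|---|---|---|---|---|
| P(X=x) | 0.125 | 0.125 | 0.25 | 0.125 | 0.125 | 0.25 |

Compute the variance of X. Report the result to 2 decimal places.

E[X] = (-3)(0.125) + (1)(0.125) + (3)(0.25) + (5)(0.125) + (6)(0.125) + (7)(0.25) = 3.625
E[X²] = (-3)²(0.125) + (1)²(0.125) + (3)²(0.25) + (5)²(0.125) + (6)²(0.125) + (7)²(0.25) = 23.375
var(X) = E[X²] − (E[X])² = 23.375 − (3.625)² = 10.234375

10.23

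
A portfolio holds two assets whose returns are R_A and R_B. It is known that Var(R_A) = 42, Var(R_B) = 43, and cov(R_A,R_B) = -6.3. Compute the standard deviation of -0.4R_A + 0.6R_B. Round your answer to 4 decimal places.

Var(-0.4R_A + 0.6R_B) = (-0.4)²·Var(R_A) + (0.6)²·Var(R_B) + 2·(-0.4)·(0.6)·cov(R_A,R_B)
= 0.16·42 + 0.36·43 + -0.48·-6.3 = 25.224
sd(-0.4R_A + 0.6R_B) = √25.224 ≈ 5.0224

5.0224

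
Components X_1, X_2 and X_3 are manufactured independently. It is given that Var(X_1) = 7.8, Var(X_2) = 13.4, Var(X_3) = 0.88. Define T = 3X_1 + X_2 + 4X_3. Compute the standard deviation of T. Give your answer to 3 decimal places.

9.883

By independence, Var(T) = (3)²Var(X_1) + (1)²Var(X_2) + (4)²Var(X_3)
= (3)²·7.8 + (1)²·13.4 + (4)²·0.88 = 97.68
SD(T) = √97.68 ≈ 9.883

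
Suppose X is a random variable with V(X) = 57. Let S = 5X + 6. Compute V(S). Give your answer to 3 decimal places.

1425.000

V(5X + 6) = (5)²·V(X) = 25·57 = 1425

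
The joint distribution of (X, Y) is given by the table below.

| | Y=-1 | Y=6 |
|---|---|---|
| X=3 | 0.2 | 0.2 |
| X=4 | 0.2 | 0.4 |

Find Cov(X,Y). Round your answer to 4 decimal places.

E[X] = 3.6,  E[Y] = 3.2
E[XY] = 11.8
Cov(X,Y) = E[XY] − E[X]E[Y] = 11.8 − (3.6)(3.2) = 0.28

0.2800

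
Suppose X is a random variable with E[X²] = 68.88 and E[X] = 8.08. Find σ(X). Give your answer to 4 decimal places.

Var(X) = 68.88 − (8.08)² = 3.5936
σ(X) = √3.5936 ≈ 1.8957

1.8957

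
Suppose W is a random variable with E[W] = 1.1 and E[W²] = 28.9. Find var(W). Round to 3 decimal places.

27.690

var(W) = 28.9 − (1.1)² = 27.69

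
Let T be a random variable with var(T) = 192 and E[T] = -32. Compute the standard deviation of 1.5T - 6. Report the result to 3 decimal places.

var(1.5T - 6) = (1.5)²·192 = 432
σ(1.5T - 6) = √432 ≈ 20.785

20.785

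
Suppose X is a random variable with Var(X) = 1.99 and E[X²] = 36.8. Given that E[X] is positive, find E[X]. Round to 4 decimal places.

5.9000

(E[X])² = E[X²] − Var(X) = 36.8 − 1.99 = 34.81
E[X] = √34.81 = 5.9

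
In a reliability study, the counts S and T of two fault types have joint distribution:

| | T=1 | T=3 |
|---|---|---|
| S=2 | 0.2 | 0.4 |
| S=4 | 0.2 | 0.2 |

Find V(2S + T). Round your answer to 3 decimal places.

4.160

E[S] = 2.8,  E[T] = 2.2,  E[ST] = 6
V(S) = 8.8 − (2.8)² = 0.96;  V(T) = 5.8 − (2.2)² = 0.96
cov(S,T) = 6 − (2.8)(2.2) = -0.16
V(2S + T) = (2)²·0.96 + (1)²·0.96 + 2·(2)·(1)·-0.16 = 4.16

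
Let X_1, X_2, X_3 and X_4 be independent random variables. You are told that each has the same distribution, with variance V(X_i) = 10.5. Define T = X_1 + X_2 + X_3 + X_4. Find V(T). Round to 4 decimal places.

By independence, V(T) = (1)²V(X_1) + (1)²V(X_2) + (1)²V(X_3) + (1)²V(X_4)
= (1)²·10.5 + (1)²·10.5 + (1)²·10.5 + (1)²·10.5 = 42

42.0000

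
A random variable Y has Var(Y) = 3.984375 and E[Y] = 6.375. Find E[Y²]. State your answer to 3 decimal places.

E[Y²] = Var(Y) + (E[Y])² = 3.984375 + (6.375)² = 44.625

44.625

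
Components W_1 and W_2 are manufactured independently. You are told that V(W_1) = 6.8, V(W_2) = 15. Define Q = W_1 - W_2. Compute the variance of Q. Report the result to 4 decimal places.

21.8000

By independence, V(Q) = (1)²V(W_1) + (-1)²V(W_2)
= (1)²·6.8 + (-1)²·15 = 21.8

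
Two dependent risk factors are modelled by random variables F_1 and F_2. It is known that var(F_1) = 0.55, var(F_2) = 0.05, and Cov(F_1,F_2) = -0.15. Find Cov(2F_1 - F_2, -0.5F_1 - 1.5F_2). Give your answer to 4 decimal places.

Cov(2F_1 - F_2, -0.5F_1 - 1.5F_2) = (2)(-0.5)var(F_1) + (-1)(-1.5)var(F_2) + [(2)(-1.5) + (-1)(-0.5)]Cov(F_1,F_2)
= -1·0.55 + 1.5·0.05 + -2.5·-0.15 = -0.1

-0.1000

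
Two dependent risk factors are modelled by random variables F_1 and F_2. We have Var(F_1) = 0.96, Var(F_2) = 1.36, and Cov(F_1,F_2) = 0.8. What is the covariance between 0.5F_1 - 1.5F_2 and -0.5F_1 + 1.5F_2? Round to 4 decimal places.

Cov(0.5F_1 - 1.5F_2, -0.5F_1 + 1.5F_2) = (0.5)(-0.5)Var(F_1) + (-1.5)(1.5)Var(F_2) + [(0.5)(1.5) + (-1.5)(-0.5)]Cov(F_1,F_2)
= -0.25·0.96 + -2.25·1.36 + 1.5·0.8 = -2.1

-2.1000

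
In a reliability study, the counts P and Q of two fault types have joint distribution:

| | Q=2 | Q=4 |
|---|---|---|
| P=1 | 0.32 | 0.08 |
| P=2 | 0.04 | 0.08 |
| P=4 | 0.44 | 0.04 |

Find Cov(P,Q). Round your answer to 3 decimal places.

E[P] = 2.56,  E[Q] = 2.4
E[PQ] = 5.92
Cov(P,Q) = E[PQ] − E[P]E[Q] = 5.92 − (2.56)(2.4) = -0.224

-0.224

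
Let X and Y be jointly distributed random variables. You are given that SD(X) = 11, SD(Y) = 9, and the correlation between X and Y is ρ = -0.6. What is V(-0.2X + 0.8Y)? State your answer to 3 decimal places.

V(X) = (11)² = 121;  V(Y) = (9)² = 81
Cov(X,Y) = ρ·SD(X)·SD(Y) = -0.6·11·9 = -59.4
V(-0.2X + 0.8Y) = (-0.2)²·V(X) + (0.8)²·V(Y) + 2·(-0.2)·(0.8)·Cov(X,Y)
= 0.04·121 + 0.64·81 + -0.32·-59.4 = 75.688

75.688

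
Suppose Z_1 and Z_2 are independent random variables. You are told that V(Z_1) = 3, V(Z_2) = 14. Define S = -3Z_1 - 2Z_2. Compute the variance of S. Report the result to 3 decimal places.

83.000

By independence, V(S) = (-3)²V(Z_1) + (-2)²V(Z_2)
= (-3)²·3 + (-2)²·14 = 83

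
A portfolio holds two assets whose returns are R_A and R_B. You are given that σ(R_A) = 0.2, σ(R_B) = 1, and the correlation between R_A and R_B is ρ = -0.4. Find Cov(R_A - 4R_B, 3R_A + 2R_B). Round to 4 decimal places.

-7.0800

Var(R_A) = (0.2)² = 0.04;  Var(R_B) = (1)² = 1
Cov(R_A,R_B) = ρ·σ(R_A)·σ(R_B) = -0.4·0.2·1 = -0.08
Cov(R_A - 4R_B, 3R_A + 2R_B) = (1)(3)Var(R_A) + (-4)(2)Var(R_B) + [(1)(2) + (-4)(3)]Cov(R_A,R_B)
= 3·0.04 + -8·1 + -10·-0.08 = -7.08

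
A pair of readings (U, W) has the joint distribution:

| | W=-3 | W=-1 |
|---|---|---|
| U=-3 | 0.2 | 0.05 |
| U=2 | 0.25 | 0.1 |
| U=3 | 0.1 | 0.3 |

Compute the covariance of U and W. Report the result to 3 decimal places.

0.865

E[U] = 1.15,  E[W] = -2.1
E[UW] = -1.55
Cov(U,W) = E[UW] − E[U]E[W] = -1.55 − (1.15)(-2.1) = 0.865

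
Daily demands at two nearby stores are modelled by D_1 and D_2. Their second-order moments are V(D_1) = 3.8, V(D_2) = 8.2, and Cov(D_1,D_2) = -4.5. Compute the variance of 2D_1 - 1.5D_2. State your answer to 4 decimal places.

V(2D_1 - 1.5D_2) = (2)²·V(D_1) + (-1.5)²·V(D_2) + 2·(2)·(-1.5)·Cov(D_1,D_2)
= 4·3.8 + 2.25·8.2 + -6·-4.5 = 60.65

60.6500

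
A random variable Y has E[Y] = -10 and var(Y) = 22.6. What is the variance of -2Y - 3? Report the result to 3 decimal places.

90.400

var(-2Y - 3) = (-2)²·var(Y) = 4·22.6 = 90.4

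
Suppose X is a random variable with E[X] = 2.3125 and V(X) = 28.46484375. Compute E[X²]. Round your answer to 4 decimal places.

E[X²] = V(X) + (E[X])² = 28.46484375 + (2.3125)² = 33.8125

33.8125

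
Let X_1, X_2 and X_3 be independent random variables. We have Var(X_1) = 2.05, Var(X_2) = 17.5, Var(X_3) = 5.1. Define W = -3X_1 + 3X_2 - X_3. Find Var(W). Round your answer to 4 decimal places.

181.0500

By independence, Var(W) = (-3)²Var(X_1) + (3)²Var(X_2) + (-1)²Var(X_3)
= (-3)²·2.05 + (3)²·17.5 + (-1)²·5.1 = 181.05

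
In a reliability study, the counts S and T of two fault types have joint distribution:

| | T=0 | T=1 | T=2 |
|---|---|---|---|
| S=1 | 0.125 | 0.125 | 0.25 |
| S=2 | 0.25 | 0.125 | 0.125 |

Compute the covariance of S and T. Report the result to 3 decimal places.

E[S] = 1.5,  E[T] = 1
E[ST] = 1.375
Cov(S,T) = E[ST] − E[S]E[T] = 1.375 − (1.5)(1) = -0.125

-0.125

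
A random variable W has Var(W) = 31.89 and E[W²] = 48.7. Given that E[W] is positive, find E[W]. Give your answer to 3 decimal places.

(E[W])² = E[W²] − Var(W) = 48.7 − 31.89 = 16.81
E[W] = √16.81 = 4.1

4.100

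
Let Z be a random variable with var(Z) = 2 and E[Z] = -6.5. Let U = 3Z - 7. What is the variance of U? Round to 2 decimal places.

18.00

var(3Z - 7) = (3)²·var(Z) = 9·2 = 18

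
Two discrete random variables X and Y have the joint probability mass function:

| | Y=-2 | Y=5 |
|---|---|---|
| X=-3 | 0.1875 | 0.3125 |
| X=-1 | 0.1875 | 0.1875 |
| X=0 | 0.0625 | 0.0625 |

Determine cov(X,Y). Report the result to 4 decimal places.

E[X] = -1.875,  E[Y] = 1.9375
E[XY] = -4.125
cov(X,Y) = E[XY] − E[X]E[Y] = -4.125 − (-1.875)(1.9375) = -0.4921875

-0.4922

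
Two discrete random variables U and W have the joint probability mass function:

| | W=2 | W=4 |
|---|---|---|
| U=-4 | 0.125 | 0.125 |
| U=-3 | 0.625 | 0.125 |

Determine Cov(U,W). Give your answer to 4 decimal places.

E[U] = -3.25,  E[W] = 2.5
E[UW] = -8.25
Cov(U,W) = E[UW] − E[U]E[W] = -8.25 − (-3.25)(2.5) = -0.125

-0.1250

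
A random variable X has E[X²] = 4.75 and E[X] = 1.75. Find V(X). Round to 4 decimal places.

1.6875

V(X) = 4.75 − (1.75)² = 1.6875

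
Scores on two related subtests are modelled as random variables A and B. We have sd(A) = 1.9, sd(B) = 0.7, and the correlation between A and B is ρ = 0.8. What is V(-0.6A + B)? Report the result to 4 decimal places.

V(A) = (1.9)² = 3.61;  V(B) = (0.7)² = 0.49
cov(A,B) = ρ·sd(A)·sd(B) = 0.8·1.9·0.7 = 1.064
V(-0.6A + B) = (-0.6)²·V(A) + (1)²·V(B) + 2·(-0.6)·(1)·cov(A,B)
= 0.36·3.61 + 1·0.49 + -1.2·1.064 = 0.5128

0.5128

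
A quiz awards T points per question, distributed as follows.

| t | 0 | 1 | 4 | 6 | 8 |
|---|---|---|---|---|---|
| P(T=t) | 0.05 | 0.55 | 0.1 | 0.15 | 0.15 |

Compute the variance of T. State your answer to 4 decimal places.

E[T] = (0)(0.05) + (1)(0.55) + (4)(0.1) + (6)(0.15) + (8)(0.15) = 3.05
E[T²] = (0)²(0.05) + (1)²(0.55) + (4)²(0.1) + (6)²(0.15) + (8)²(0.15) = 17.15
V(T) = E[T²] − (E[T])² = 17.15 − (3.05)² = 7.8475

7.8475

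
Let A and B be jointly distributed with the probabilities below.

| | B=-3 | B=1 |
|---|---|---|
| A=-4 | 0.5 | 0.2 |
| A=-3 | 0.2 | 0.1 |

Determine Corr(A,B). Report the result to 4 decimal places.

0.0476

E[A] = -3.7,  E[B] = -1.8
E[AB] = 6.7
Cov(A,B) = E[AB] − E[A]E[B] = 6.7 − (-3.7)(-1.8) = 0.04
Var(A) = 0.21,  Var(B) = 3.36
ρ = 0.04 / √(0.21·3.36) ≈ 0.0476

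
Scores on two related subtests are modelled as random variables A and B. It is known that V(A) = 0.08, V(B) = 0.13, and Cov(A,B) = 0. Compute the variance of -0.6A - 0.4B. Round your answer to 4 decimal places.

V(-0.6A - 0.4B) = (-0.6)²·V(A) + (-0.4)²·V(B) + 2·(-0.6)·(-0.4)·Cov(A,B)
= 0.36·0.08 + 0.16·0.13 + 0.48·0 = 0.0496

0.0496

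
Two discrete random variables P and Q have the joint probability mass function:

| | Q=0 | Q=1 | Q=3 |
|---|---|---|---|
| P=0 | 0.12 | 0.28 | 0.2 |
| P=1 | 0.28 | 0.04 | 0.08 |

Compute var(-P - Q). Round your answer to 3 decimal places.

E[P] = 0.4,  E[Q] = 1.16,  E[PQ] = 0.28
var(P) = 0.4 − (0.4)² = 0.24;  var(Q) = 2.84 − (1.16)² = 1.4944
Cov(P,Q) = 0.28 − (0.4)(1.16) = -0.184
var(-P - Q) = (-1)²·0.24 + (-1)²·1.4944 + 2·(-1)·(-1)·-0.184 = 1.3664

1.366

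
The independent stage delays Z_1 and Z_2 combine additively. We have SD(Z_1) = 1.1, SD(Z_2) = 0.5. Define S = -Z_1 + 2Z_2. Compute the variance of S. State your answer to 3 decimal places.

var(Z_1) = 1.21, var(Z_2) = 0.25
By independence, var(S) = (-1)²var(Z_1) + (2)²var(Z_2)
= (-1)²·1.21 + (2)²·0.25 = 2.21

2.210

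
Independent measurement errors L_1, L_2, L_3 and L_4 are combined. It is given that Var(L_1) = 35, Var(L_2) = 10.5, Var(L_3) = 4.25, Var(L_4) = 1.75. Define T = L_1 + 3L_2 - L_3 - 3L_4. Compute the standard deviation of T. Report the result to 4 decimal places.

By independence, Var(T) = (1)²Var(L_1) + (3)²Var(L_2) + (-1)²Var(L_3) + (-3)²Var(L_4)
= (1)²·35 + (3)²·10.5 + (-1)²·4.25 + (-3)²·1.75 = 149.5
sd(T) = √149.5 ≈ 12.2270

12.2270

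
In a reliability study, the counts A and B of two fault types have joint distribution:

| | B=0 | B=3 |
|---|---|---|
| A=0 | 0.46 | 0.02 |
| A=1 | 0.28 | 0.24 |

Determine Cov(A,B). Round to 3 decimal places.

0.314

E[A] = 0.52,  E[B] = 0.78
E[AB] = 0.72
Cov(A,B) = E[AB] − E[A]E[B] = 0.72 − (0.52)(0.78) = 0.3144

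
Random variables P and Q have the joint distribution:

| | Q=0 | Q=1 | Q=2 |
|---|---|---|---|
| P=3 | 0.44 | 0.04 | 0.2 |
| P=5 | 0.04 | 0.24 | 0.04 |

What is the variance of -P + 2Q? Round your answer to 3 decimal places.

2.906

E[P] = 3.64,  E[Q] = 0.76,  E[PQ] = 2.92
V(P) = 14.12 − (3.64)² = 0.8704;  V(Q) = 1.24 − (0.76)² = 0.6624
Cov(P,Q) = 2.92 − (3.64)(0.76) = 0.1536
V(-P + 2Q) = (-1)²·0.8704 + (2)²·0.6624 + 2·(-1)·(2)·0.1536 = 2.9056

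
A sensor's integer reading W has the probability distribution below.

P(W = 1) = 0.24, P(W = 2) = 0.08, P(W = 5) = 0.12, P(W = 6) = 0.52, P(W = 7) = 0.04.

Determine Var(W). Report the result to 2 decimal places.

E[W] = (1)(0.24) + (2)(0.08) + (5)(0.12) + (6)(0.52) + (7)(0.04) = 4.4
E[W²] = (1)²(0.24) + (2)²(0.08) + (5)²(0.12) + (6)²(0.52) + (7)²(0.04) = 24.24
Var(W) = E[W²] − (E[W])² = 24.24 − (4.4)² = 4.88

4.88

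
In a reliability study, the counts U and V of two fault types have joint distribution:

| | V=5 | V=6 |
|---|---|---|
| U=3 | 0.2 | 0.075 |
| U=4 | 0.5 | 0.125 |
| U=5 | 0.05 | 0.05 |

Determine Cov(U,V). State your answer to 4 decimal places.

E[U] = 3.825,  E[V] = 5.25
E[UV] = 20.1
Cov(U,V) = E[UV] − E[U]E[V] = 20.1 − (3.825)(5.25) = 0.01875

0.0188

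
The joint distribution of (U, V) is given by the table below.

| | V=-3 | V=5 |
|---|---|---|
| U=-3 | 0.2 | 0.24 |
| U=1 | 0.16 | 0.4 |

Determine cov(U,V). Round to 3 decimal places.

E[U] = -0.76,  E[V] = 2.12
E[UV] = -0.28
cov(U,V) = E[UV] − E[U]E[V] = -0.28 − (-0.76)(2.12) = 1.3312

1.331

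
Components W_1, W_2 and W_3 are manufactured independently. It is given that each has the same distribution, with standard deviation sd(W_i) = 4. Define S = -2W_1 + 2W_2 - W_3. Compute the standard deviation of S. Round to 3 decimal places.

12.000

var(W_i) = (4)² = 16
By independence, var(S) = (-2)²var(W_1) + (2)²var(W_2) + (-1)²var(W_3)
= (-2)²·16 + (2)²·16 + (-1)²·16 = 144
sd(S) = √144 ≈ 12.000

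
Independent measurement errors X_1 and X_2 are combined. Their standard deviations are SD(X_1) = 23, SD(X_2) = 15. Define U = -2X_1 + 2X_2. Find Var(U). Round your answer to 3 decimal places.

3016.000

Var(X_1) = 529, Var(X_2) = 225
By independence, Var(U) = (-2)²Var(X_1) + (2)²Var(X_2)
= (-2)²·529 + (2)²·225 = 3016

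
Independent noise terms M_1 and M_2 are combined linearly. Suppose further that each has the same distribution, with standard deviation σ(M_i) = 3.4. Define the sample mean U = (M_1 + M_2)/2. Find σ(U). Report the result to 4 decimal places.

Var(M_i) = (3.4)² = 11.56
By independence, Var(U) = (0.5)²Var(M_1) + (0.5)²Var(M_2)
= (0.5)²·11.56 + (0.5)²·11.56 = 5.78
σ(U) = √5.78 ≈ 2.4042

2.4042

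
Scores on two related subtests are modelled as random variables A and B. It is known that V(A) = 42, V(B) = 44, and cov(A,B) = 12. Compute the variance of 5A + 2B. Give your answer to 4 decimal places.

V(5A + 2B) = (5)²·V(A) + (2)²·V(B) + 2·(5)·(2)·cov(A,B)
= 25·42 + 4·44 + 20·12 = 1466

1466.0000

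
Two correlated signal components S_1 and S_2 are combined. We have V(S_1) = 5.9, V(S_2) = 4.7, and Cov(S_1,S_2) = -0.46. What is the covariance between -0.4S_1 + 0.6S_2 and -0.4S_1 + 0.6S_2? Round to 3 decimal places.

2.857

Cov(-0.4S_1 + 0.6S_2, -0.4S_1 + 0.6S_2) = (-0.4)(-0.4)V(S_1) + (0.6)(0.6)V(S_2) + [(-0.4)(0.6) + (0.6)(-0.4)]Cov(S_1,S_2)
= 0.16·5.9 + 0.36·4.7 + -0.48·-0.46 = 2.8568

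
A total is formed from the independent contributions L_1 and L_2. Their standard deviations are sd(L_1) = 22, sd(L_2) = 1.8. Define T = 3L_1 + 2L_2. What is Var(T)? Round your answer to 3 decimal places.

4368.960

Var(L_1) = 484, Var(L_2) = 3.24
By independence, Var(T) = (3)²Var(L_1) + (2)²Var(L_2)
= (3)²·484 + (2)²·3.24 = 4368.96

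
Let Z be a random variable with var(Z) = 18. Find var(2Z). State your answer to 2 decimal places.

var(2Z) = (2)²·var(Z) = 4·18 = 72

72.00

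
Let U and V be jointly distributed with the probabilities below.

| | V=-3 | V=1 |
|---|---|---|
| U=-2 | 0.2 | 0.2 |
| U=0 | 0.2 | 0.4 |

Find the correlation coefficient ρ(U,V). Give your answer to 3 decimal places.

0.167

E[U] = -0.8,  E[V] = -0.6
E[UV] = 0.8
Cov(U,V) = E[UV] − E[U]E[V] = 0.8 − (-0.8)(-0.6) = 0.32
Var(U) = 0.96,  Var(V) = 3.84
ρ = 0.32 / √(0.96·3.84) ≈ 0.167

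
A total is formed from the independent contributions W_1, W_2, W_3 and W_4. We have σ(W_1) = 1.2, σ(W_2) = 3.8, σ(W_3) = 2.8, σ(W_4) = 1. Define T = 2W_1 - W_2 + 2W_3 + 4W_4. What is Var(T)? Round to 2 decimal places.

Var(W_1) = 1.44, Var(W_2) = 14.44, Var(W_3) = 7.84, Var(W_4) = 1
By independence, Var(T) = (2)²Var(W_1) + (-1)²Var(W_2) + (2)²Var(W_3) + (4)²Var(W_4)
= (2)²·1.44 + (-1)²·14.44 + (2)²·7.84 + (4)²·1 = 67.56

67.56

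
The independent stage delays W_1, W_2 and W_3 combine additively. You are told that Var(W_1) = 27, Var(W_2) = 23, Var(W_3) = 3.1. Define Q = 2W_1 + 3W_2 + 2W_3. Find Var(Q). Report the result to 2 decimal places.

327.40

By independence, Var(Q) = (2)²Var(W_1) + (3)²Var(W_2) + (2)²Var(W_3)
= (2)²·27 + (3)²·23 + (2)²·3.1 = 327.4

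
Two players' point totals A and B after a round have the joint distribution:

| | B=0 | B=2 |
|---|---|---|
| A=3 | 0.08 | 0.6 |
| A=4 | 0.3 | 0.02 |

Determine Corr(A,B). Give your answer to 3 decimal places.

-0.788

E[A] = 3.32,  E[B] = 1.24
E[AB] = 3.76
cov(A,B) = E[AB] − E[A]E[B] = 3.76 − (3.32)(1.24) = -0.3568
V(A) = 0.2176,  V(B) = 0.9424
ρ = -0.3568 / √(0.2176·0.9424) ≈ -0.788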